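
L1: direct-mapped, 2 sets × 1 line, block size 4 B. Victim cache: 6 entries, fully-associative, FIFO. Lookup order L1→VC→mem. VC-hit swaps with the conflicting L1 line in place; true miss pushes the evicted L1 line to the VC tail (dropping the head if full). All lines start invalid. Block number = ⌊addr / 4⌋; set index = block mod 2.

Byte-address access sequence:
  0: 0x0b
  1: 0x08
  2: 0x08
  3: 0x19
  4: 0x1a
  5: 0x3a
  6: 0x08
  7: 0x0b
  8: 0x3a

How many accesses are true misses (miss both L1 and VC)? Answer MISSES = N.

MISSES = 3

0: 0xb (blk 2, set 0) → MISS  vc=[]
1: 0x8 (blk 2, set 0) → L1-HIT  vc=[]
2: 0x8 (blk 2, set 0) → L1-HIT  vc=[]
3: 0x19 (blk 6, set 0) → MISS  vc=[2]
4: 0x1a (blk 6, set 0) → L1-HIT  vc=[2]
5: 0x3a (blk 14, set 0) → MISS  vc=[2, 6]
6: 0x8 (blk 2, set 0) → VC-HIT  vc=[14, 6]
7: 0xb (blk 2, set 0) → L1-HIT  vc=[14, 6]
8: 0x3a (blk 14, set 0) → VC-HIT  vc=[2, 6]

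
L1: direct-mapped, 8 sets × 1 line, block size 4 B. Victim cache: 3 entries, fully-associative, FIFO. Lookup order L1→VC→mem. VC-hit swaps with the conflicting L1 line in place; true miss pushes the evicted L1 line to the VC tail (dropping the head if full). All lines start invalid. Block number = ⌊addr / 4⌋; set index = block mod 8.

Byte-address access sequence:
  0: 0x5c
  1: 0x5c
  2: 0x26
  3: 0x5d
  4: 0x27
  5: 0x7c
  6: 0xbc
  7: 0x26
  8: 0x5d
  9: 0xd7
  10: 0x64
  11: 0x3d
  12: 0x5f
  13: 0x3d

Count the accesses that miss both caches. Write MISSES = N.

MISSES = 7

0: 0x5c (blk 23, set 7) → MISS  vc=[]
1: 0x5c (blk 23, set 7) → L1-HIT  vc=[]
2: 0x26 (blk 9, set 1) → MISS  vc=[]
3: 0x5d (blk 23, set 7) → L1-HIT  vc=[]
4: 0x27 (blk 9, set 1) → L1-HIT  vc=[]
5: 0x7c (blk 31, set 7) → MISS  vc=[23]
6: 0xbc (blk 47, set 7) → MISS  vc=[23, 31]
7: 0x26 (blk 9, set 1) → L1-HIT  vc=[23, 31]
8: 0x5d (blk 23, set 7) → VC-HIT  vc=[47, 31]
9: 0xd7 (blk 53, set 5) → MISS  vc=[47, 31]
10: 0x64 (blk 25, set 1) → MISS  vc=[47, 31, 9]
11: 0x3d (blk 15, set 7) → MISS  vc=[31, 9, 23]
12: 0x5f (blk 23, set 7) → VC-HIT  vc=[31, 9, 15]
13: 0x3d (blk 15, set 7) → VC-HIT  vc=[31, 9, 23]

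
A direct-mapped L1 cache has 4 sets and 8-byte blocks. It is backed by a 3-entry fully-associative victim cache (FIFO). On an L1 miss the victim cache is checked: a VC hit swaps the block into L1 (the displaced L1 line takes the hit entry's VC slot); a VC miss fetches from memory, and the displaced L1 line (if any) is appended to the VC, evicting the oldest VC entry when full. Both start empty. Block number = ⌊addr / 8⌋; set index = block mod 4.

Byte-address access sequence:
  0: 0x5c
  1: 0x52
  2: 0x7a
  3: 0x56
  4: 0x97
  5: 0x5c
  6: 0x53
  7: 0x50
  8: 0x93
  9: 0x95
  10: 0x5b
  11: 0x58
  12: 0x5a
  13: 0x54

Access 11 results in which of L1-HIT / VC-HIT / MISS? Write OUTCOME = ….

OUTCOME = L1-HIT

0: 0x5c (blk 11, set 3) → MISS  vc=[]
1: 0x52 (blk 10, set 2) → MISS  vc=[]
2: 0x7a (blk 15, set 3) → MISS  vc=[11]
3: 0x56 (blk 10, set 2) → L1-HIT  vc=[11]
4: 0x97 (blk 18, set 2) → MISS  vc=[11, 10]
5: 0x5c (blk 11, set 3) → VC-HIT  vc=[15, 10]
6: 0x53 (blk 10, set 2) → VC-HIT  vc=[15, 18]
7: 0x50 (blk 10, set 2) → L1-HIT  vc=[15, 18]
8: 0x93 (blk 18, set 2) → VC-HIT  vc=[15, 10]
9: 0x95 (blk 18, set 2) → L1-HIT  vc=[15, 10]
10: 0x5b (blk 11, set 3) → L1-HIT  vc=[15, 10]
11: 0x58 (blk 11, set 3) → L1-HIT  vc=[15, 10]
12: 0x5a (blk 11, set 3) → L1-HIT  vc=[15, 10]
13: 0x54 (blk 10, set 2) → VC-HIT  vc=[15, 18]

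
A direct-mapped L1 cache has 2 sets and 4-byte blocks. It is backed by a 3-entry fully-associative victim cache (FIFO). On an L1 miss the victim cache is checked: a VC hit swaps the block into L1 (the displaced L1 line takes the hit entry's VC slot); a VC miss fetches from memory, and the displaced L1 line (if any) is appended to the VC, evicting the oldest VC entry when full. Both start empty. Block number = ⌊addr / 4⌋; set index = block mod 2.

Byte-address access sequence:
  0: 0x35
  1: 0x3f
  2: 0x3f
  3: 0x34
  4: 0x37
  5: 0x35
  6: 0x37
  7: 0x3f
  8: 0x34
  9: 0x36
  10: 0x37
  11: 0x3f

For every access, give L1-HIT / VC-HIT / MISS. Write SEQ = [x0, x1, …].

SEQ = [MISS, MISS, L1-HIT, VC-HIT, L1-HIT, L1-HIT, L1-HIT, VC-HIT, VC-HIT, L1-HIT, L1-HIT, VC-HIT]

#0 0x35→b13/s1 MISS; vc=[]
#1 0x3f→b15/s1 MISS; vc=[13]
#2 0x3f→b15/s1 L1-HIT; vc=[13]
#3 0x34→b13/s1 VC-HIT; vc=[15]
#4 0x37→b13/s1 L1-HIT; vc=[15]
#5 0x35→b13/s1 L1-HIT; vc=[15]
#6 0x37→b13/s1 L1-HIT; vc=[15]
#7 0x3f→b15/s1 VC-HIT; vc=[13]
#8 0x34→b13/s1 VC-HIT; vc=[15]
#9 0x36→b13/s1 L1-HIT; vc=[15]
#10 0x37→b13/s1 L1-HIT; vc=[15]
#11 0x3f→b15/s1 VC-HIT; vc=[13]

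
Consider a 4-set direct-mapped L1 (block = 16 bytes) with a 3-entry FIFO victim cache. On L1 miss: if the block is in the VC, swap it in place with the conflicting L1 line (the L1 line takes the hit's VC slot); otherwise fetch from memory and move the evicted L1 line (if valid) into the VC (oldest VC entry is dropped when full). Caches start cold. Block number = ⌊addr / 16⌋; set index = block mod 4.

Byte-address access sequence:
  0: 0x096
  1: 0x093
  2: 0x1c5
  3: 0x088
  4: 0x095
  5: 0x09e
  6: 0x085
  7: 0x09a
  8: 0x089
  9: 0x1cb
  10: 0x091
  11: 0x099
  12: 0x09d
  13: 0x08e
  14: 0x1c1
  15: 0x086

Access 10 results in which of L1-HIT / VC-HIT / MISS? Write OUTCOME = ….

  [0] addr=0x96 blk=9 s=1: MISS | VC []
  [1] addr=0x93 blk=9 s=1: L1-HIT | VC []
  [2] addr=0x1c5 blk=28 s=0: MISS | VC []
  [3] addr=0x88 blk=8 s=0: MISS | VC [28]
  [4] addr=0x95 blk=9 s=1: L1-HIT | VC [28]
  [5] addr=0x9e blk=9 s=1: L1-HIT | VC [28]
  [6] addr=0x85 blk=8 s=0: L1-HIT | VC [28]
  [7] addr=0x9a blk=9 s=1: L1-HIT | VC [28]
  [8] addr=0x89 blk=8 s=0: L1-HIT | VC [28]
  [9] addr=0x1cb blk=28 s=0: VC-HIT | VC [8]
  [10] addr=0x91 blk=9 s=1: L1-HIT | VC [8]
  [11] addr=0x99 blk=9 s=1: L1-HIT | VC [8]
  [12] addr=0x9d blk=9 s=1: L1-HIT | VC [8]
  [13] addr=0x8e blk=8 s=0: VC-HIT | VC [28]
  [14] addr=0x1c1 blk=28 s=0: VC-HIT | VC [8]
  [15] addr=0x86 blk=8 s=0: VC-HIT | VC [28]

OUTCOME = L1-HIT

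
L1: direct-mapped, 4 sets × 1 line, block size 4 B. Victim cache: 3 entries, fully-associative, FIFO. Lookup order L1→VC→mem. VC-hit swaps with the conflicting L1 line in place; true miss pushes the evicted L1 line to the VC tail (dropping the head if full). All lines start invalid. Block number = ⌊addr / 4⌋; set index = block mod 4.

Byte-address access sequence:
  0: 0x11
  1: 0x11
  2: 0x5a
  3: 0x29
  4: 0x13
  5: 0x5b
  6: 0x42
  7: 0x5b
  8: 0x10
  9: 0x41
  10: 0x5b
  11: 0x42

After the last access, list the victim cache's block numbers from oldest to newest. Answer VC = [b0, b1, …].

#0 0x11→b4/s0 MISS; vc=[]
#1 0x11→b4/s0 L1-HIT; vc=[]
#2 0x5a→b22/s2 MISS; vc=[]
#3 0x29→b10/s2 MISS; vc=[22]
#4 0x13→b4/s0 L1-HIT; vc=[22]
#5 0x5b→b22/s2 VC-HIT; vc=[10]
#6 0x42→b16/s0 MISS; vc=[10,4]
#7 0x5b→b22/s2 L1-HIT; vc=[10,4]
#8 0x10→b4/s0 VC-HIT; vc=[10,16]
#9 0x41→b16/s0 VC-HIT; vc=[10,4]
#10 0x5b→b22/s2 L1-HIT; vc=[10,4]
#11 0x42→b16/s0 L1-HIT; vc=[10,4]

VC = [10, 4]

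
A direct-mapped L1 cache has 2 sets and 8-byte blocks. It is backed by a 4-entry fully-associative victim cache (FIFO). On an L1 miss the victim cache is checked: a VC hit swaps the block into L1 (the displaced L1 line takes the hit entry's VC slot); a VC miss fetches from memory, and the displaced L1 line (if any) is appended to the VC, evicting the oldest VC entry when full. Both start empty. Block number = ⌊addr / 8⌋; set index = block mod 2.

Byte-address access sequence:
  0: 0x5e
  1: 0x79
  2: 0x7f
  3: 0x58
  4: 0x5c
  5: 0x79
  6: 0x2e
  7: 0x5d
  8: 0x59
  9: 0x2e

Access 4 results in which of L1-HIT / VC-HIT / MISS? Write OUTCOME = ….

OUTCOME = L1-HIT

  [0] addr=0x5e blk=11 s=1: MISS | VC []
  [1] addr=0x79 blk=15 s=1: MISS | VC [11]
  [2] addr=0x7f blk=15 s=1: L1-HIT | VC [11]
  [3] addr=0x58 blk=11 s=1: VC-HIT | VC [15]
  [4] addr=0x5c blk=11 s=1: L1-HIT | VC [15]
  [5] addr=0x79 blk=15 s=1: VC-HIT | VC [11]
  [6] addr=0x2e blk=5 s=1: MISS | VC [11, 15]
  [7] addr=0x5d blk=11 s=1: VC-HIT | VC [5, 15]
  [8] addr=0x59 blk=11 s=1: L1-HIT | VC [5, 15]
  [9] addr=0x2e blk=5 s=1: VC-HIT | VC [11, 15]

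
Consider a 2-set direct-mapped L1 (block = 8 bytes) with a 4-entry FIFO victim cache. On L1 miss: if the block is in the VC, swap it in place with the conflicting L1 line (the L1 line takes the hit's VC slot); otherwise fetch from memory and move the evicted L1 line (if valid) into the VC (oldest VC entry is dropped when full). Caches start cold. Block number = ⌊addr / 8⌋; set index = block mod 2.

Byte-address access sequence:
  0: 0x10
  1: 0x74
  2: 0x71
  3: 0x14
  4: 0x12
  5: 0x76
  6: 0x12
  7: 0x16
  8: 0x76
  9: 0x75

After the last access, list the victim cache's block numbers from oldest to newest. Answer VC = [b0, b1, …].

VC = [2]

0: 0x10 (blk 2, set 0) → MISS  vc=[]
1: 0x74 (blk 14, set 0) → MISS  vc=[2]
2: 0x71 (blk 14, set 0) → L1-HIT  vc=[2]
3: 0x14 (blk 2, set 0) → VC-HIT  vc=[14]
4: 0x12 (blk 2, set 0) → L1-HIT  vc=[14]
5: 0x76 (blk 14, set 0) → VC-HIT  vc=[2]
6: 0x12 (blk 2, set 0) → VC-HIT  vc=[14]
7: 0x16 (blk 2, set 0) → L1-HIT  vc=[14]
8: 0x76 (blk 14, set 0) → VC-HIT  vc=[2]
9: 0x75 (blk 14, set 0) → L1-HIT  vc=[2]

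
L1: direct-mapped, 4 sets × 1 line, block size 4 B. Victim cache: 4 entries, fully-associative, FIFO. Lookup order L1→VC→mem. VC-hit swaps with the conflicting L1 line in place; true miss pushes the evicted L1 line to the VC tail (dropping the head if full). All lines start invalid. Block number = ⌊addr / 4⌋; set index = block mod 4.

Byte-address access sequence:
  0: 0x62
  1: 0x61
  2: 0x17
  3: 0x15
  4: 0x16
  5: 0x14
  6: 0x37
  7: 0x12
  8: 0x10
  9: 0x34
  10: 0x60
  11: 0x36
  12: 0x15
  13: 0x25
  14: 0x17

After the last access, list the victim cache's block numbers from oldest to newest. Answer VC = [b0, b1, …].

VC = [13, 4, 9]

#0 0x62→b24/s0 MISS; vc=[]
#1 0x61→b24/s0 L1-HIT; vc=[]
#2 0x17→b5/s1 MISS; vc=[]
#3 0x15→b5/s1 L1-HIT; vc=[]
#4 0x16→b5/s1 L1-HIT; vc=[]
#5 0x14→b5/s1 L1-HIT; vc=[]
#6 0x37→b13/s1 MISS; vc=[5]
#7 0x12→b4/s0 MISS; vc=[5,24]
#8 0x10→b4/s0 L1-HIT; vc=[5,24]
#9 0x34→b13/s1 L1-HIT; vc=[5,24]
#10 0x60→b24/s0 VC-HIT; vc=[5,4]
#11 0x36→b13/s1 L1-HIT; vc=[5,4]
#12 0x15→b5/s1 VC-HIT; vc=[13,4]
#13 0x25→b9/s1 MISS; vc=[13,4,5]
#14 0x17→b5/s1 VC-HIT; vc=[13,4,9]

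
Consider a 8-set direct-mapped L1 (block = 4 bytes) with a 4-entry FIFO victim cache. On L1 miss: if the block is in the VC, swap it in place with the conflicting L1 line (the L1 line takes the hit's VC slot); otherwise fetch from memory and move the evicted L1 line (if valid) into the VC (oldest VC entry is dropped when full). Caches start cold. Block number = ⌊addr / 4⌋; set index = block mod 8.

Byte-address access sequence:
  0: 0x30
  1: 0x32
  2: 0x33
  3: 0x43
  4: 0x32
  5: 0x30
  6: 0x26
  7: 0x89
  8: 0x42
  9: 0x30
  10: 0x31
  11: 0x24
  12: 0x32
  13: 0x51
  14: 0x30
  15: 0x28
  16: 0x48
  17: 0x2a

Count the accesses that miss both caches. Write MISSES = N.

#0 0x30→b12/s4 MISS; vc=[]
#1 0x32→b12/s4 L1-HIT; vc=[]
#2 0x33→b12/s4 L1-HIT; vc=[]
#3 0x43→b16/s0 MISS; vc=[]
#4 0x32→b12/s4 L1-HIT; vc=[]
#5 0x30→b12/s4 L1-HIT; vc=[]
#6 0x26→b9/s1 MISS; vc=[]
#7 0x89→b34/s2 MISS; vc=[]
#8 0x42→b16/s0 L1-HIT; vc=[]
#9 0x30→b12/s4 L1-HIT; vc=[]
#10 0x31→b12/s4 L1-HIT; vc=[]
#11 0x24→b9/s1 L1-HIT; vc=[]
#12 0x32→b12/s4 L1-HIT; vc=[]
#13 0x51→b20/s4 MISS; vc=[12]
#14 0x30→b12/s4 VC-HIT; vc=[20]
#15 0x28→b10/s2 MISS; vc=[20,34]
#16 0x48→b18/s2 MISS; vc=[20,34,10]
#17 0x2a→b10/s2 VC-HIT; vc=[20,34,18]

MISSES = 7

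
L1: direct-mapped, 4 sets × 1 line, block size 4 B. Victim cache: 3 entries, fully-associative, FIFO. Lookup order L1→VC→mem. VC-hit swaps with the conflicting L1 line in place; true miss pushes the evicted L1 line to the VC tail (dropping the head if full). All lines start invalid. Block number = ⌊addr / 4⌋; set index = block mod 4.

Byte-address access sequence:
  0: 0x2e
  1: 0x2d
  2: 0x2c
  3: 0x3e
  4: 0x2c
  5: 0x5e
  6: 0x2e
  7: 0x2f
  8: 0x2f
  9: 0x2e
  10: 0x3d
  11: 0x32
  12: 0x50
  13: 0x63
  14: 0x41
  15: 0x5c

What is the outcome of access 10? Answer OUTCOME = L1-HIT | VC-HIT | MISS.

OUTCOME = VC-HIT

0: 0x2e (blk 11, set 3) → MISS  vc=[]
1: 0x2d (blk 11, set 3) → L1-HIT  vc=[]
2: 0x2c (blk 11, set 3) → L1-HIT  vc=[]
3: 0x3e (blk 15, set 3) → MISS  vc=[11]
4: 0x2c (blk 11, set 3) → VC-HIT  vc=[15]
5: 0x5e (blk 23, set 3) → MISS  vc=[15, 11]
6: 0x2e (blk 11, set 3) → VC-HIT  vc=[15, 23]
7: 0x2f (blk 11, set 3) → L1-HIT  vc=[15, 23]
8: 0x2f (blk 11, set 3) → L1-HIT  vc=[15, 23]
9: 0x2e (blk 11, set 3) → L1-HIT  vc=[15, 23]
10: 0x3d (blk 15, set 3) → VC-HIT  vc=[11, 23]
11: 0x32 (blk 12, set 0) → MISS  vc=[11, 23]
12: 0x50 (blk 20, set 0) → MISS  vc=[11, 23, 12]
13: 0x63 (blk 24, set 0) → MISS  vc=[23, 12, 20]
14: 0x41 (blk 16, set 0) → MISS  vc=[12, 20, 24]
15: 0x5c (blk 23, set 3) → MISS  vc=[20, 24, 15]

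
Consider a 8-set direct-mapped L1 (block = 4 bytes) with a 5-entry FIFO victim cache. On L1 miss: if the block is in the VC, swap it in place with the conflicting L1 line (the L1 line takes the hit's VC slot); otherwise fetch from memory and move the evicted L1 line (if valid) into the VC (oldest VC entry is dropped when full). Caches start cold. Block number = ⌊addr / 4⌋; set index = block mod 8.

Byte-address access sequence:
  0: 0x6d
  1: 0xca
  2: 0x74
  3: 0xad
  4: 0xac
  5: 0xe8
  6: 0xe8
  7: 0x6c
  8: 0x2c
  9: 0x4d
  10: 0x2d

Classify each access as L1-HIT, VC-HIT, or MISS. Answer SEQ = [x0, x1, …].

SEQ = [MISS, MISS, MISS, MISS, L1-HIT, MISS, L1-HIT, VC-HIT, MISS, MISS, VC-HIT]

0: 0x6d (blk 27, set 3) → MISS  vc=[]
1: 0xca (blk 50, set 2) → MISS  vc=[]
2: 0x74 (blk 29, set 5) → MISS  vc=[]
3: 0xad (blk 43, set 3) → MISS  vc=[27]
4: 0xac (blk 43, set 3) → L1-HIT  vc=[27]
5: 0xe8 (blk 58, set 2) → MISS  vc=[27, 50]
6: 0xe8 (blk 58, set 2) → L1-HIT  vc=[27, 50]
7: 0x6c (blk 27, set 3) → VC-HIT  vc=[43, 50]
8: 0x2c (blk 11, set 3) → MISS  vc=[43, 50, 27]
9: 0x4d (blk 19, set 3) → MISS  vc=[43, 50, 27, 11]
10: 0x2d (blk 11, set 3) → VC-HIT  vc=[43, 50, 27, 19]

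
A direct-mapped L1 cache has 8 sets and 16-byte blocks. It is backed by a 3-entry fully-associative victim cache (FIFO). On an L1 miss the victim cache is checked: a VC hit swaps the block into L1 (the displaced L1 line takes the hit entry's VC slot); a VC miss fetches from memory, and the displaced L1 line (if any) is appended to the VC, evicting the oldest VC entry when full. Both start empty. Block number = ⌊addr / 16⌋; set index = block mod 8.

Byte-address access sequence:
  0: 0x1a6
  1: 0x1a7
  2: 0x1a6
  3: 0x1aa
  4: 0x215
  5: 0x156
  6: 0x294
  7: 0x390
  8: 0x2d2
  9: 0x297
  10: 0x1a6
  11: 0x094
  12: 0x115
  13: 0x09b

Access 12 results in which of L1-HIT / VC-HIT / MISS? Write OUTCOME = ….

OUTCOME = MISS

  [0] addr=0x1a6 blk=26 s=2: MISS | VC []
  [1] addr=0x1a7 blk=26 s=2: L1-HIT | VC []
  [2] addr=0x1a6 blk=26 s=2: L1-HIT | VC []
  [3] addr=0x1aa blk=26 s=2: L1-HIT | VC []
  [4] addr=0x215 blk=33 s=1: MISS | VC []
  [5] addr=0x156 blk=21 s=5: MISS | VC []
  [6] addr=0x294 blk=41 s=1: MISS | VC [33]
  [7] addr=0x390 blk=57 s=1: MISS | VC [33, 41]
  [8] addr=0x2d2 blk=45 s=5: MISS | VC [33, 41, 21]
  [9] addr=0x297 blk=41 s=1: VC-HIT | VC [33, 57, 21]
  [10] addr=0x1a6 blk=26 s=2: L1-HIT | VC [33, 57, 21]
  [11] addr=0x94 blk=9 s=1: MISS | VC [57, 21, 41]
  [12] addr=0x115 blk=17 s=1: MISS | VC [21, 41, 9]
  [13] addr=0x9b blk=9 s=1: VC-HIT | VC [21, 41, 17]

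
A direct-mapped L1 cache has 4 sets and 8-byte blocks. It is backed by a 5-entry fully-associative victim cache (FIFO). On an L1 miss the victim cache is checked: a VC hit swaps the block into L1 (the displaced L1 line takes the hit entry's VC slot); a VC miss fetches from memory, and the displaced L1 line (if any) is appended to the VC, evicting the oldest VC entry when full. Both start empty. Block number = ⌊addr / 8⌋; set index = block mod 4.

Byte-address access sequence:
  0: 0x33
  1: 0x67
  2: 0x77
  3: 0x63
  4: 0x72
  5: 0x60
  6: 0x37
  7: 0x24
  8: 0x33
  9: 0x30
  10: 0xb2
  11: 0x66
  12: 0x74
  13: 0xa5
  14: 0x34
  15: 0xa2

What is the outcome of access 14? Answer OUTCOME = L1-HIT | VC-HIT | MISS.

#0 0x33→b6/s2 MISS; vc=[]
#1 0x67→b12/s0 MISS; vc=[]
#2 0x77→b14/s2 MISS; vc=[6]
#3 0x63→b12/s0 L1-HIT; vc=[6]
#4 0x72→b14/s2 L1-HIT; vc=[6]
#5 0x60→b12/s0 L1-HIT; vc=[6]
#6 0x37→b6/s2 VC-HIT; vc=[14]
#7 0x24→b4/s0 MISS; vc=[14,12]
#8 0x33→b6/s2 L1-HIT; vc=[14,12]
#9 0x30→b6/s2 L1-HIT; vc=[14,12]
#10 0xb2→b22/s2 MISS; vc=[14,12,6]
#11 0x66→b12/s0 VC-HIT; vc=[14,4,6]
#12 0x74→b14/s2 VC-HIT; vc=[22,4,6]
#13 0xa5→b20/s0 MISS; vc=[22,4,6,12]
#14 0x34→b6/s2 VC-HIT; vc=[22,4,14,12]
#15 0xa2→b20/s0 L1-HIT; vc=[22,4,14,12]

OUTCOME = VC-HIT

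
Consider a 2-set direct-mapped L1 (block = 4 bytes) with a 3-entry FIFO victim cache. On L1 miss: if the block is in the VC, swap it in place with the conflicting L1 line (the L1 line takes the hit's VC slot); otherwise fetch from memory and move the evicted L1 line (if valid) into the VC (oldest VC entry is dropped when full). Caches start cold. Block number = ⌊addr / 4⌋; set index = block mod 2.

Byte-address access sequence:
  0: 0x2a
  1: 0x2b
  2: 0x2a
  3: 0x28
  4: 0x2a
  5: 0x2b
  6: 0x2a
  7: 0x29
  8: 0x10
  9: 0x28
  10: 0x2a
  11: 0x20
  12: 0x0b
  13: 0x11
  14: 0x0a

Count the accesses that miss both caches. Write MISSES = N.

  [0] addr=0x2a blk=10 s=0: MISS | VC []
  [1] addr=0x2b blk=10 s=0: L1-HIT | VC []
  [2] addr=0x2a blk=10 s=0: L1-HIT | VC []
  [3] addr=0x28 blk=10 s=0: L1-HIT | VC []
  [4] addr=0x2a blk=10 s=0: L1-HIT | VC []
  [5] addr=0x2b blk=10 s=0: L1-HIT | VC []
  [6] addr=0x2a blk=10 s=0: L1-HIT | VC []
  [7] addr=0x29 blk=10 s=0: L1-HIT | VC []
  [8] addr=0x10 blk=4 s=0: MISS | VC [10]
  [9] addr=0x28 blk=10 s=0: VC-HIT | VC [4]
  [10] addr=0x2a blk=10 s=0: L1-HIT | VC [4]
  [11] addr=0x20 blk=8 s=0: MISS | VC [4, 10]
  [12] addr=0xb blk=2 s=0: MISS | VC [4, 10, 8]
  [13] addr=0x11 blk=4 s=0: VC-HIT | VC [2, 10, 8]
  [14] addr=0xa blk=2 s=0: VC-HIT | VC [4, 10, 8]

MISSES = 4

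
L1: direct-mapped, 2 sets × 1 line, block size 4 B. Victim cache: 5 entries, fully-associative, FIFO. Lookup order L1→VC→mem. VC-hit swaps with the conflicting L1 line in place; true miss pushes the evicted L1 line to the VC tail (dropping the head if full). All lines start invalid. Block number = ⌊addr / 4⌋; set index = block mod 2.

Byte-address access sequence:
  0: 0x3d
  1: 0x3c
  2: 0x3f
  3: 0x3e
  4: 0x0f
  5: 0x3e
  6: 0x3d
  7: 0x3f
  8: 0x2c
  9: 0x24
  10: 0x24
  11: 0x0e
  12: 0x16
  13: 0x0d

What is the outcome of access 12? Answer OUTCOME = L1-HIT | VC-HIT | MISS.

OUTCOME = MISS

#0 0x3d→b15/s1 MISS; vc=[]
#1 0x3c→b15/s1 L1-HIT; vc=[]
#2 0x3f→b15/s1 L1-HIT; vc=[]
#3 0x3e→b15/s1 L1-HIT; vc=[]
#4 0xf→b3/s1 MISS; vc=[15]
#5 0x3e→b15/s1 VC-HIT; vc=[3]
#6 0x3d→b15/s1 L1-HIT; vc=[3]
#7 0x3f→b15/s1 L1-HIT; vc=[3]
#8 0x2c→b11/s1 MISS; vc=[3,15]
#9 0x24→b9/s1 MISS; vc=[3,15,11]
#10 0x24→b9/s1 L1-HIT; vc=[3,15,11]
#11 0xe→b3/s1 VC-HIT; vc=[9,15,11]
#12 0x16→b5/s1 MISS; vc=[9,15,11,3]
#13 0xd→b3/s1 VC-HIT; vc=[9,15,11,5]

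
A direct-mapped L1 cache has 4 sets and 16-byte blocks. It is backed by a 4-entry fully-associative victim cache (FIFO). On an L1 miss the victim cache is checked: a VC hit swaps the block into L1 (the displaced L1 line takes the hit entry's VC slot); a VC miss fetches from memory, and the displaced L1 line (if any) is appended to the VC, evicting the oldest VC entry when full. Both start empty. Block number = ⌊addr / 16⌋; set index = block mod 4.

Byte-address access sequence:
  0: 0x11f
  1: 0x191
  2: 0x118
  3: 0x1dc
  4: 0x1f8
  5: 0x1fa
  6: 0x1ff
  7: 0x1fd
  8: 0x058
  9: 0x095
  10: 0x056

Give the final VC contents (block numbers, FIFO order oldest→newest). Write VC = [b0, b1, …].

0: 0x11f (blk 17, set 1) → MISS  vc=[]
1: 0x191 (blk 25, set 1) → MISS  vc=[17]
2: 0x118 (blk 17, set 1) → VC-HIT  vc=[25]
3: 0x1dc (blk 29, set 1) → MISS  vc=[25, 17]
4: 0x1f8 (blk 31, set 3) → MISS  vc=[25, 17]
5: 0x1fa (blk 31, set 3) → L1-HIT  vc=[25, 17]
6: 0x1ff (blk 31, set 3) → L1-HIT  vc=[25, 17]
7: 0x1fd (blk 31, set 3) → L1-HIT  vc=[25, 17]
8: 0x58 (blk 5, set 1) → MISS  vc=[25, 17, 29]
9: 0x95 (blk 9, set 1) → MISS  vc=[25, 17, 29, 5]
10: 0x56 (blk 5, set 1) → VC-HIT  vc=[25, 17, 29, 9]

VC = [25, 17, 29, 9]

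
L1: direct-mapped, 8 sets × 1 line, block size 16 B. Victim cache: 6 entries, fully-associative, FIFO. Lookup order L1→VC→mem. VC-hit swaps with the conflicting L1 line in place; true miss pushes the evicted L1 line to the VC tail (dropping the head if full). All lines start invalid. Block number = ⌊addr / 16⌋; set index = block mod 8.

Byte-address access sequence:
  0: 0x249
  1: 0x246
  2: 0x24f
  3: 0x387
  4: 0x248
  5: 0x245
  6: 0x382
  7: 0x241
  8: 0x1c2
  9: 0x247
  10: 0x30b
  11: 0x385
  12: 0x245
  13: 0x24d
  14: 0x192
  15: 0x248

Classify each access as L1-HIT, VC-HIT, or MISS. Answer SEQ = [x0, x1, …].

SEQ = [MISS, L1-HIT, L1-HIT, MISS, L1-HIT, L1-HIT, L1-HIT, L1-HIT, MISS, VC-HIT, MISS, VC-HIT, L1-HIT, L1-HIT, MISS, L1-HIT]

0: 0x249 (blk 36, set 4) → MISS  vc=[]
1: 0x246 (blk 36, set 4) → L1-HIT  vc=[]
2: 0x24f (blk 36, set 4) → L1-HIT  vc=[]
3: 0x387 (blk 56, set 0) → MISS  vc=[]
4: 0x248 (blk 36, set 4) → L1-HIT  vc=[]
5: 0x245 (blk 36, set 4) → L1-HIT  vc=[]
6: 0x382 (blk 56, set 0) → L1-HIT  vc=[]
7: 0x241 (blk 36, set 4) → L1-HIT  vc=[]
8: 0x1c2 (blk 28, set 4) → MISS  vc=[36]
9: 0x247 (blk 36, set 4) → VC-HIT  vc=[28]
10: 0x30b (blk 48, set 0) → MISS  vc=[28, 56]
11: 0x385 (blk 56, set 0) → VC-HIT  vc=[28, 48]
12: 0x245 (blk 36, set 4) → L1-HIT  vc=[28, 48]
13: 0x24d (blk 36, set 4) → L1-HIT  vc=[28, 48]
14: 0x192 (blk 25, set 1) → MISS  vc=[28, 48]
15: 0x248 (blk 36, set 4) → L1-HIT  vc=[28, 48]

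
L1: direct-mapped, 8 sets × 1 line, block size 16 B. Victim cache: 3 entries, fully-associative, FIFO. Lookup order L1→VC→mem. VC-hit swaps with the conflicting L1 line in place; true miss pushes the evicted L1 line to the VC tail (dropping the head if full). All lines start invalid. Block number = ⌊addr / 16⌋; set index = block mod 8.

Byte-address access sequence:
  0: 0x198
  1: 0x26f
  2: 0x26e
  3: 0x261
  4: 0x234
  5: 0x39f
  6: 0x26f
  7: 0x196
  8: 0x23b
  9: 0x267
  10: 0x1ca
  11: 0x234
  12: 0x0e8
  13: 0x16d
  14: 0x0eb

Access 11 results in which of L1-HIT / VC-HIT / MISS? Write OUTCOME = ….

#0 0x198→b25/s1 MISS; vc=[]
#1 0x26f→b38/s6 MISS; vc=[]
#2 0x26e→b38/s6 L1-HIT; vc=[]
#3 0x261→b38/s6 L1-HIT; vc=[]
#4 0x234→b35/s3 MISS; vc=[]
#5 0x39f→b57/s1 MISS; vc=[25]
#6 0x26f→b38/s6 L1-HIT; vc=[25]
#7 0x196→b25/s1 VC-HIT; vc=[57]
#8 0x23b→b35/s3 L1-HIT; vc=[57]
#9 0x267→b38/s6 L1-HIT; vc=[57]
#10 0x1ca→b28/s4 MISS; vc=[57]
#11 0x234→b35/s3 L1-HIT; vc=[57]
#12 0xe8→b14/s6 MISS; vc=[57,38]
#13 0x16d→b22/s6 MISS; vc=[57,38,14]
#14 0xeb→b14/s6 VC-HIT; vc=[57,38,22]

OUTCOME = L1-HIT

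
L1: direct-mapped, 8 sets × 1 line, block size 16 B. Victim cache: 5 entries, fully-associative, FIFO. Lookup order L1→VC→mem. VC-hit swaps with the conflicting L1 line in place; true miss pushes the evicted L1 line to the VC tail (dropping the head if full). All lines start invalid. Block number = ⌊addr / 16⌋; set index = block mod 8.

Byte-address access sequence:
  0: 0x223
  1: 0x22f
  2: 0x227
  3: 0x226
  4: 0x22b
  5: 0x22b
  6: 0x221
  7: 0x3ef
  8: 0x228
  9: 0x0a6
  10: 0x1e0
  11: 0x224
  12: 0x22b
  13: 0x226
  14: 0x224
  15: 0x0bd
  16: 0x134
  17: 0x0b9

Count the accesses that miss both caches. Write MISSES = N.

MISSES = 6

0: 0x223 (blk 34, set 2) → MISS  vc=[]
1: 0x22f (blk 34, set 2) → L1-HIT  vc=[]
2: 0x227 (blk 34, set 2) → L1-HIT  vc=[]
3: 0x226 (blk 34, set 2) → L1-HIT  vc=[]
4: 0x22b (blk 34, set 2) → L1-HIT  vc=[]
5: 0x22b (blk 34, set 2) → L1-HIT  vc=[]
6: 0x221 (blk 34, set 2) → L1-HIT  vc=[]
7: 0x3ef (blk 62, set 6) → MISS  vc=[]
8: 0x228 (blk 34, set 2) → L1-HIT  vc=[]
9: 0xa6 (blk 10, set 2) → MISS  vc=[34]
10: 0x1e0 (blk 30, set 6) → MISS  vc=[34, 62]
11: 0x224 (blk 34, set 2) → VC-HIT  vc=[10, 62]
12: 0x22b (blk 34, set 2) → L1-HIT  vc=[10, 62]
13: 0x226 (blk 34, set 2) → L1-HIT  vc=[10, 62]
14: 0x224 (blk 34, set 2) → L1-HIT  vc=[10, 62]
15: 0xbd (blk 11, set 3) → MISS  vc=[10, 62]
16: 0x134 (blk 19, set 3) → MISS  vc=[10, 62, 11]
17: 0xb9 (blk 11, set 3) → VC-HIT  vc=[10, 62, 19]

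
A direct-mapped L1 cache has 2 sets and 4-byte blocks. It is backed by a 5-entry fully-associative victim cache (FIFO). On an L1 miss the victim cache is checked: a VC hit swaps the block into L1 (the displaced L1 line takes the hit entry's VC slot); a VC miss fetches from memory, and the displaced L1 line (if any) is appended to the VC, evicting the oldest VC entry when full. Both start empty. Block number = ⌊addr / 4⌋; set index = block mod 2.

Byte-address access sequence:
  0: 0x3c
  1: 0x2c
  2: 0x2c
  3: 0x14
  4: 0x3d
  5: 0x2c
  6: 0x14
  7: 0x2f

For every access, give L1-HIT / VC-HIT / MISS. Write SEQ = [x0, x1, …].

0: 0x3c (blk 15, set 1) → MISS  vc=[]
1: 0x2c (blk 11, set 1) → MISS  vc=[15]
2: 0x2c (blk 11, set 1) → L1-HIT  vc=[15]
3: 0x14 (blk 5, set 1) → MISS  vc=[15, 11]
4: 0x3d (blk 15, set 1) → VC-HIT  vc=[5, 11]
5: 0x2c (blk 11, set 1) → VC-HIT  vc=[5, 15]
6: 0x14 (blk 5, set 1) → VC-HIT  vc=[11, 15]
7: 0x2f (blk 11, set 1) → VC-HIT  vc=[5, 15]

SEQ = [MISS, MISS, L1-HIT, MISS, VC-HIT, VC-HIT, VC-HIT, VC-HIT]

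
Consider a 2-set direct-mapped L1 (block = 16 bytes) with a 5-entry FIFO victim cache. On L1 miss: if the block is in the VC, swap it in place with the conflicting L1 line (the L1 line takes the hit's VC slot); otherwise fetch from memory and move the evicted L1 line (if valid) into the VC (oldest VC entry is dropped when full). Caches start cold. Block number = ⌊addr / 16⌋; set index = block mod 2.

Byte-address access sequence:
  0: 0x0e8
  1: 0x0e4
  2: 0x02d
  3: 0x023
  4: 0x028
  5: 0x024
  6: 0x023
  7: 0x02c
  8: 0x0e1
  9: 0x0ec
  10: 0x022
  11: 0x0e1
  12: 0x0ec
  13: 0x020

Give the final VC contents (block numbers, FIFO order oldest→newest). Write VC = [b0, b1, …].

  [0] addr=0xe8 blk=14 s=0: MISS | VC []
  [1] addr=0xe4 blk=14 s=0: L1-HIT | VC []
  [2] addr=0x2d blk=2 s=0: MISS | VC [14]
  [3] addr=0x23 blk=2 s=0: L1-HIT | VC [14]
  [4] addr=0x28 blk=2 s=0: L1-HIT | VC [14]
  [5] addr=0x24 blk=2 s=0: L1-HIT | VC [14]
  [6] addr=0x23 blk=2 s=0: L1-HIT | VC [14]
  [7] addr=0x2c blk=2 s=0: L1-HIT | VC [14]
  [8] addr=0xe1 blk=14 s=0: VC-HIT | VC [2]
  [9] addr=0xec blk=14 s=0: L1-HIT | VC [2]
  [10] addr=0x22 blk=2 s=0: VC-HIT | VC [14]
  [11] addr=0xe1 blk=14 s=0: VC-HIT | VC [2]
  [12] addr=0xec blk=14 s=0: L1-HIT | VC [2]
  [13] addr=0x20 blk=2 s=0: VC-HIT | VC [14]

VC = [14]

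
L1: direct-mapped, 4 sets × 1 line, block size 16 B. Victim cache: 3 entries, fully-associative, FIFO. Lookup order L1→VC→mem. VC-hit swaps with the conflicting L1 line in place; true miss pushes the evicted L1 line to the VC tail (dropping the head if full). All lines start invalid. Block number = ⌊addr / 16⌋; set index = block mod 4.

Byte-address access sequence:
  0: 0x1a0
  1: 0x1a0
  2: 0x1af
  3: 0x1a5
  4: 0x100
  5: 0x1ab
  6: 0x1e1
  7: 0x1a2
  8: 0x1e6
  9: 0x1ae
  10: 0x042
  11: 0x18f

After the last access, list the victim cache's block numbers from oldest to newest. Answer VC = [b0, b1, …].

0: 0x1a0 (blk 26, set 2) → MISS  vc=[]
1: 0x1a0 (blk 26, set 2) → L1-HIT  vc=[]
2: 0x1af (blk 26, set 2) → L1-HIT  vc=[]
3: 0x1a5 (blk 26, set 2) → L1-HIT  vc=[]
4: 0x100 (blk 16, set 0) → MISS  vc=[]
5: 0x1ab (blk 26, set 2) → L1-HIT  vc=[]
6: 0x1e1 (blk 30, set 2) → MISS  vc=[26]
7: 0x1a2 (blk 26, set 2) → VC-HIT  vc=[30]
8: 0x1e6 (blk 30, set 2) → VC-HIT  vc=[26]
9: 0x1ae (blk 26, set 2) → VC-HIT  vc=[30]
10: 0x42 (blk 4, set 0) → MISS  vc=[30, 16]
11: 0x18f (blk 24, set 0) → MISS  vc=[30, 16, 4]

VC = [30, 16, 4]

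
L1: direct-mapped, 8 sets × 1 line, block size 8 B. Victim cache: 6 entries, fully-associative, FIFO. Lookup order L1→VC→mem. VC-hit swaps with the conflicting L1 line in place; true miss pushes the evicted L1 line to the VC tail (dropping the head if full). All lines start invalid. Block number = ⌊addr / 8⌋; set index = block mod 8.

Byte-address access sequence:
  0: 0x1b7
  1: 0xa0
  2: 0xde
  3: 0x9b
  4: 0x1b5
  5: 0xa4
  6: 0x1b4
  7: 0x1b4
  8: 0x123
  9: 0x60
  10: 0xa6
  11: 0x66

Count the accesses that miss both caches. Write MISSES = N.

#0 0x1b7→b54/s6 MISS; vc=[]
#1 0xa0→b20/s4 MISS; vc=[]
#2 0xde→b27/s3 MISS; vc=[]
#3 0x9b→b19/s3 MISS; vc=[27]
#4 0x1b5→b54/s6 L1-HIT; vc=[27]
#5 0xa4→b20/s4 L1-HIT; vc=[27]
#6 0x1b4→b54/s6 L1-HIT; vc=[27]
#7 0x1b4→b54/s6 L1-HIT; vc=[27]
#8 0x123→b36/s4 MISS; vc=[27,20]
#9 0x60→b12/s4 MISS; vc=[27,20,36]
#10 0xa6→b20/s4 VC-HIT; vc=[27,12,36]
#11 0x66→b12/s4 VC-HIT; vc=[27,20,36]

MISSES = 6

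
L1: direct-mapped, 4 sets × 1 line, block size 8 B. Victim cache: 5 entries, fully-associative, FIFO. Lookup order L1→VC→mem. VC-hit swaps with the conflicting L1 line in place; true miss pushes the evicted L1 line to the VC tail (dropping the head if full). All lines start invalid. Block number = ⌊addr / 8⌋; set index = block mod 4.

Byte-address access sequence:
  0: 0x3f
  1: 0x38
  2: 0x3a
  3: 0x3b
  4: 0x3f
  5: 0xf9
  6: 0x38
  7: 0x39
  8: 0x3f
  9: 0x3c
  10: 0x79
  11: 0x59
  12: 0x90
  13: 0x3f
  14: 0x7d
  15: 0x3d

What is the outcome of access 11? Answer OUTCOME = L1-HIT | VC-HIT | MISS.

  [0] addr=0x3f blk=7 s=3: MISS | VC []
  [1] addr=0x38 blk=7 s=3: L1-HIT | VC []
  [2] addr=0x3a blk=7 s=3: L1-HIT | VC []
  [3] addr=0x3b blk=7 s=3: L1-HIT | VC []
  [4] addr=0x3f blk=7 s=3: L1-HIT | VC []
  [5] addr=0xf9 blk=31 s=3: MISS | VC [7]
  [6] addr=0x38 blk=7 s=3: VC-HIT | VC [31]
  [7] addr=0x39 blk=7 s=3: L1-HIT | VC [31]
  [8] addr=0x3f blk=7 s=3: L1-HIT | VC [31]
  [9] addr=0x3c blk=7 s=3: L1-HIT | VC [31]
  [10] addr=0x79 blk=15 s=3: MISS | VC [31, 7]
  [11] addr=0x59 blk=11 s=3: MISS | VC [31, 7, 15]
  [12] addr=0x90 blk=18 s=2: MISS | VC [31, 7, 15]
  [13] addr=0x3f blk=7 s=3: VC-HIT | VC [31, 11, 15]
  [14] addr=0x7d blk=15 s=3: VC-HIT | VC [31, 11, 7]
  [15] addr=0x3d blk=7 s=3: VC-HIT | VC [31, 11, 15]

OUTCOME = MISS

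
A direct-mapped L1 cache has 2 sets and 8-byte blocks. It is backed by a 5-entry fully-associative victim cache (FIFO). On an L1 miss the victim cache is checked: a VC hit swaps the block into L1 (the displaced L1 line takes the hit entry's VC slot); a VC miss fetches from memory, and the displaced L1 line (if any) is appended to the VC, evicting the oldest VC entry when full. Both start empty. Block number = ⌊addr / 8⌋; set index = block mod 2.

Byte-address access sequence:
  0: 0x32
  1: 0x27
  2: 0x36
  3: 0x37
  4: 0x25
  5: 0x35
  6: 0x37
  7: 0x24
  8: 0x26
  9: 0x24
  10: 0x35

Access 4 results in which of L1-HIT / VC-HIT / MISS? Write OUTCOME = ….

OUTCOME = VC-HIT

0: 0x32 (blk 6, set 0) → MISS  vc=[]
1: 0x27 (blk 4, set 0) → MISS  vc=[6]
2: 0x36 (blk 6, set 0) → VC-HIT  vc=[4]
3: 0x37 (blk 6, set 0) → L1-HIT  vc=[4]
4: 0x25 (blk 4, set 0) → VC-HIT  vc=[6]
5: 0x35 (blk 6, set 0) → VC-HIT  vc=[4]
6: 0x37 (blk 6, set 0) → L1-HIT  vc=[4]
7: 0x24 (blk 4, set 0) → VC-HIT  vc=[6]
8: 0x26 (blk 4, set 0) → L1-HIT  vc=[6]
9: 0x24 (blk 4, set 0) → L1-HIT  vc=[6]
10: 0x35 (blk 6, set 0) → VC-HIT  vc=[4]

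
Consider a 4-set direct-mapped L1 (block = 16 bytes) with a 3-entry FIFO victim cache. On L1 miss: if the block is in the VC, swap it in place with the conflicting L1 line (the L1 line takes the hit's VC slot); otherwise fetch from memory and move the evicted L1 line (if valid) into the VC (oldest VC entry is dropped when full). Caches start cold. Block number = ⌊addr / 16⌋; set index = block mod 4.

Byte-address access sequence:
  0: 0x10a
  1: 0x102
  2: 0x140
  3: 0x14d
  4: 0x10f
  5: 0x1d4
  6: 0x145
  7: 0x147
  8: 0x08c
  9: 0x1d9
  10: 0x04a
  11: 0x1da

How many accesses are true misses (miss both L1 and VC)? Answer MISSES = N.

  [0] addr=0x10a blk=16 s=0: MISS | VC []
  [1] addr=0x102 blk=16 s=0: L1-HIT | VC []
  [2] addr=0x140 blk=20 s=0: MISS | VC [16]
  [3] addr=0x14d blk=20 s=0: L1-HIT | VC [16]
  [4] addr=0x10f blk=16 s=0: VC-HIT | VC [20]
  [5] addr=0x1d4 blk=29 s=1: MISS | VC [20]
  [6] addr=0x145 blk=20 s=0: VC-HIT | VC [16]
  [7] addr=0x147 blk=20 s=0: L1-HIT | VC [16]
  [8] addr=0x8c blk=8 s=0: MISS | VC [16, 20]
  [9] addr=0x1d9 blk=29 s=1: L1-HIT | VC [16, 20]
  [10] addr=0x4a blk=4 s=0: MISS | VC [16, 20, 8]
  [11] addr=0x1da blk=29 s=1: L1-HIT | VC [16, 20, 8]

MISSES = 5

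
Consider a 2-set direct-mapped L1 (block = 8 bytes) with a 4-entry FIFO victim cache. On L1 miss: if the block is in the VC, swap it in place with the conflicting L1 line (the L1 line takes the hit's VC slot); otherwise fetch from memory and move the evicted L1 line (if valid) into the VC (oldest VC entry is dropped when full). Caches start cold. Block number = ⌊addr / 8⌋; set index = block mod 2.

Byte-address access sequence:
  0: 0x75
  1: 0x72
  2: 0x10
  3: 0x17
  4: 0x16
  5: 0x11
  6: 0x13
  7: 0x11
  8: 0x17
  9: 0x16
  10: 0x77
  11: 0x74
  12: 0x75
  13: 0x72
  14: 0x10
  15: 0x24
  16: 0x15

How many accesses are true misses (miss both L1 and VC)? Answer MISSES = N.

MISSES = 3

#0 0x75→b14/s0 MISS; vc=[]
#1 0x72→b14/s0 L1-HIT; vc=[]
#2 0x10→b2/s0 MISS; vc=[14]
#3 0x17→b2/s0 L1-HIT; vc=[14]
#4 0x16→b2/s0 L1-HIT; vc=[14]
#5 0x11→b2/s0 L1-HIT; vc=[14]
#6 0x13→b2/s0 L1-HIT; vc=[14]
#7 0x11→b2/s0 L1-HIT; vc=[14]
#8 0x17→b2/s0 L1-HIT; vc=[14]
#9 0x16→b2/s0 L1-HIT; vc=[14]
#10 0x77→b14/s0 VC-HIT; vc=[2]
#11 0x74→b14/s0 L1-HIT; vc=[2]
#12 0x75→b14/s0 L1-HIT; vc=[2]
#13 0x72→b14/s0 L1-HIT; vc=[2]
#14 0x10→b2/s0 VC-HIT; vc=[14]
#15 0x24→b4/s0 MISS; vc=[14,2]
#16 0x15→b2/s0 VC-HIT; vc=[14,4]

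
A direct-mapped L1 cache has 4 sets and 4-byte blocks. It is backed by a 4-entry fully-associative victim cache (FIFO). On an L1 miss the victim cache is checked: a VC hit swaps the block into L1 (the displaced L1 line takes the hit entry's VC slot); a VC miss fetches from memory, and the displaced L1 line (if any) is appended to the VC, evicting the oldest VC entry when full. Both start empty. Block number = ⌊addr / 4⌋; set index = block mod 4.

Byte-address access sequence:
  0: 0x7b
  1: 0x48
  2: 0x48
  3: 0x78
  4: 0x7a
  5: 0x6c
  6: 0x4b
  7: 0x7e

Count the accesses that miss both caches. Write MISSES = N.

MISSES = 4

#0 0x7b→b30/s2 MISS; vc=[]
#1 0x48→b18/s2 MISS; vc=[30]
#2 0x48→b18/s2 L1-HIT; vc=[30]
#3 0x78→b30/s2 VC-HIT; vc=[18]
#4 0x7a→b30/s2 L1-HIT; vc=[18]
#5 0x6c→b27/s3 MISS; vc=[18]
#6 0x4b→b18/s2 VC-HIT; vc=[30]
#7 0x7e→b31/s3 MISS; vc=[30,27]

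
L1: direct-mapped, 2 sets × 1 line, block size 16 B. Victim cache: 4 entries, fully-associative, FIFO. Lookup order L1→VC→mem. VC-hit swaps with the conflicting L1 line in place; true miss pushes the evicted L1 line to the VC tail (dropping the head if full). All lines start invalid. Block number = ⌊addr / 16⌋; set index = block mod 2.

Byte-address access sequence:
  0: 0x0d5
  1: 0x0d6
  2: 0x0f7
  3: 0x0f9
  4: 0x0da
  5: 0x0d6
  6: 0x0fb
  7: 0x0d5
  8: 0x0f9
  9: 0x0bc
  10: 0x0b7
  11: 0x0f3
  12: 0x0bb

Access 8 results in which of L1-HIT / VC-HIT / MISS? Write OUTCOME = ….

OUTCOME = VC-HIT

#0 0xd5→b13/s1 MISS; vc=[]
#1 0xd6→b13/s1 L1-HIT; vc=[]
#2 0xf7→b15/s1 MISS; vc=[13]
#3 0xf9→b15/s1 L1-HIT; vc=[13]
#4 0xda→b13/s1 VC-HIT; vc=[15]
#5 0xd6→b13/s1 L1-HIT; vc=[15]
#6 0xfb→b15/s1 VC-HIT; vc=[13]
#7 0xd5→b13/s1 VC-HIT; vc=[15]
#8 0xf9→b15/s1 VC-HIT; vc=[13]
#9 0xbc→b11/s1 MISS; vc=[13,15]
#10 0xb7→b11/s1 L1-HIT; vc=[13,15]
#11 0xf3→b15/s1 VC-HIT; vc=[13,11]
#12 0xbb→b11/s1 VC-HIT; vc=[13,15]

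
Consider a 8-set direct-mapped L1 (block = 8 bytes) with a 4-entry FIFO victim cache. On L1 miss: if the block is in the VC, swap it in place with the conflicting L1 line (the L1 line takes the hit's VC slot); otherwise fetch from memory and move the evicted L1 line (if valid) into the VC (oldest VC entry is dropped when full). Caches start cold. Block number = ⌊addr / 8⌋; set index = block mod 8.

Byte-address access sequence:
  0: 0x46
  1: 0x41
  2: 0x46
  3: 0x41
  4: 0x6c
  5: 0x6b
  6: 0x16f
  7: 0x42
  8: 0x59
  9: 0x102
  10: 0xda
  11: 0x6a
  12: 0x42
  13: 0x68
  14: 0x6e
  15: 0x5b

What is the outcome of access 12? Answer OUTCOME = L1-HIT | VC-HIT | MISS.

  [0] addr=0x46 blk=8 s=0: MISS | VC []
  [1] addr=0x41 blk=8 s=0: L1-HIT | VC []
  [2] addr=0x46 blk=8 s=0: L1-HIT | VC []
  [3] addr=0x41 blk=8 s=0: L1-HIT | VC []
  [4] addr=0x6c blk=13 s=5: MISS | VC []
  [5] addr=0x6b blk=13 s=5: L1-HIT | VC []
  [6] addr=0x16f blk=45 s=5: MISS | VC [13]
  [7] addr=0x42 blk=8 s=0: L1-HIT | VC [13]
  [8] addr=0x59 blk=11 s=3: MISS | VC [13]
  [9] addr=0x102 blk=32 s=0: MISS | VC [13, 8]
  [10] addr=0xda blk=27 s=3: MISS | VC [13, 8, 11]
  [11] addr=0x6a blk=13 s=5: VC-HIT | VC [45, 8, 11]
  [12] addr=0x42 blk=8 s=0: VC-HIT | VC [45, 32, 11]
  [13] addr=0x68 blk=13 s=5: L1-HIT | VC [45, 32, 11]
  [14] addr=0x6e blk=13 s=5: L1-HIT | VC [45, 32, 11]
  [15] addr=0x5b blk=11 s=3: VC-HIT | VC [45, 32, 27]

OUTCOME = VC-HIT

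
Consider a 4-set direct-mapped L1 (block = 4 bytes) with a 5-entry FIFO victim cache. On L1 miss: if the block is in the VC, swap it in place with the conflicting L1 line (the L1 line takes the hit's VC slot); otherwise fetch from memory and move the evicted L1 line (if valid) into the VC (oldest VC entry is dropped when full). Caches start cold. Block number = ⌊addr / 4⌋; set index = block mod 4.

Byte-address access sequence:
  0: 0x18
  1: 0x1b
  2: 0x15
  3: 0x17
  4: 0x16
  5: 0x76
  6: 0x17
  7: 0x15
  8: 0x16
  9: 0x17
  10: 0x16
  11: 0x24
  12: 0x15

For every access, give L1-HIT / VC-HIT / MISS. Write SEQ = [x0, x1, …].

SEQ = [MISS, L1-HIT, MISS, L1-HIT, L1-HIT, MISS, VC-HIT, L1-HIT, L1-HIT, L1-HIT, L1-HIT, MISS, VC-HIT]

0: 0x18 (blk 6, set 2) → MISS  vc=[]
1: 0x1b (blk 6, set 2) → L1-HIT  vc=[]
2: 0x15 (blk 5, set 1) → MISS  vc=[]
3: 0x17 (blk 5, set 1) → L1-HIT  vc=[]
4: 0x16 (blk 5, set 1) → L1-HIT  vc=[]
5: 0x76 (blk 29, set 1) → MISS  vc=[5]
6: 0x17 (blk 5, set 1) → VC-HIT  vc=[29]
7: 0x15 (blk 5, set 1) → L1-HIT  vc=[29]
8: 0x16 (blk 5, set 1) → L1-HIT  vc=[29]
9: 0x17 (blk 5, set 1) → L1-HIT  vc=[29]
10: 0x16 (blk 5, set 1) → L1-HIT  vc=[29]
11: 0x24 (blk 9, set 1) → MISS  vc=[29, 5]
12: 0x15 (blk 5, set 1) → VC-HIT  vc=[29, 9]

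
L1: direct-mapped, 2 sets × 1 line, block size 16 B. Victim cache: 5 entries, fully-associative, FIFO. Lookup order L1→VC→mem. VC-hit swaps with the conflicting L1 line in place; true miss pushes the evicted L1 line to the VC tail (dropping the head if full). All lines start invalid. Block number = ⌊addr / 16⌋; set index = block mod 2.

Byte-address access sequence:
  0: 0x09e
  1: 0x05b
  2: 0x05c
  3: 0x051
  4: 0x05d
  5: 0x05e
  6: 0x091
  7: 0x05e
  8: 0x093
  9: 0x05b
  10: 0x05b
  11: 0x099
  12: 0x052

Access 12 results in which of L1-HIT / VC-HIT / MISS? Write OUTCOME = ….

  [0] addr=0x9e blk=9 s=1: MISS | VC []
  [1] addr=0x5b blk=5 s=1: MISS | VC [9]
  [2] addr=0x5c blk=5 s=1: L1-HIT | VC [9]
  [3] addr=0x51 blk=5 s=1: L1-HIT | VC [9]
  [4] addr=0x5d blk=5 s=1: L1-HIT | VC [9]
  [5] addr=0x5e blk=5 s=1: L1-HIT | VC [9]
  [6] addr=0x91 blk=9 s=1: VC-HIT | VC [5]
  [7] addr=0x5e blk=5 s=1: VC-HIT | VC [9]
  [8] addr=0x93 blk=9 s=1: VC-HIT | VC [5]
  [9] addr=0x5b blk=5 s=1: VC-HIT | VC [9]
  [10] addr=0x5b blk=5 s=1: L1-HIT | VC [9]
  [11] addr=0x99 blk=9 s=1: VC-HIT | VC [5]
  [12] addr=0x52 blk=5 s=1: VC-HIT | VC [9]

OUTCOME = VC-HIT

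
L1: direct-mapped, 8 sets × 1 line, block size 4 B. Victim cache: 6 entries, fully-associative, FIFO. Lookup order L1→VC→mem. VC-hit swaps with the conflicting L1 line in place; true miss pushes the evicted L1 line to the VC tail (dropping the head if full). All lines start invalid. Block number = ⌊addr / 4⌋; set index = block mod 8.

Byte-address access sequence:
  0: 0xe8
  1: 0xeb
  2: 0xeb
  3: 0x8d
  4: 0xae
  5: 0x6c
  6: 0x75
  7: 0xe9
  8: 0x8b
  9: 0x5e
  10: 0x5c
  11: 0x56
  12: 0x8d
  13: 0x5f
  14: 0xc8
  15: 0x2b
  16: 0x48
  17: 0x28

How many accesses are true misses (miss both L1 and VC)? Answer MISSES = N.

MISSES = 11

#0 0xe8→b58/s2 MISS; vc=[]
#1 0xeb→b58/s2 L1-HIT; vc=[]
#2 0xeb→b58/s2 L1-HIT; vc=[]
#3 0x8d→b35/s3 MISS; vc=[]
#4 0xae→b43/s3 MISS; vc=[35]
#5 0x6c→b27/s3 MISS; vc=[35,43]
#6 0x75→b29/s5 MISS; vc=[35,43]
#7 0xe9→b58/s2 L1-HIT; vc=[35,43]
#8 0x8b→b34/s2 MISS; vc=[35,43,58]
#9 0x5e→b23/s7 MISS; vc=[35,43,58]
#10 0x5c→b23/s7 L1-HIT; vc=[35,43,58]
#11 0x56→b21/s5 MISS; vc=[35,43,58,29]
#12 0x8d→b35/s3 VC-HIT; vc=[27,43,58,29]
#13 0x5f→b23/s7 L1-HIT; vc=[27,43,58,29]
#14 0xc8→b50/s2 MISS; vc=[27,43,58,29,34]
#15 0x2b→b10/s2 MISS; vc=[27,43,58,29,34,50]
#16 0x48→b18/s2 MISS; vc=[43,58,29,34,50,10]
#17 0x28→b10/s2 VC-HIT; vc=[43,58,29,34,50,18]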